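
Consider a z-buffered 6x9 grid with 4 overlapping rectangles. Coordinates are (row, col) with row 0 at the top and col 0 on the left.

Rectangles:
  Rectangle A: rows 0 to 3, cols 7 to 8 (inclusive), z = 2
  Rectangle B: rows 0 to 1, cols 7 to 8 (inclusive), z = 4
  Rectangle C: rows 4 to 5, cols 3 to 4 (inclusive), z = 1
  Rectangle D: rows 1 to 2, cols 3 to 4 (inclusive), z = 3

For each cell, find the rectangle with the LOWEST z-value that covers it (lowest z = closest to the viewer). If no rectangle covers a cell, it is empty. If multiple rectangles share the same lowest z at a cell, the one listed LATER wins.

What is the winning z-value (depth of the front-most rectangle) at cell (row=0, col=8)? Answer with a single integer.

Check cell (0,8):
  A: rows 0-3 cols 7-8 z=2 -> covers; best now A (z=2)
  B: rows 0-1 cols 7-8 z=4 -> covers; best now A (z=2)
  C: rows 4-5 cols 3-4 -> outside (row miss)
  D: rows 1-2 cols 3-4 -> outside (row miss)
Winner: A at z=2

Answer: 2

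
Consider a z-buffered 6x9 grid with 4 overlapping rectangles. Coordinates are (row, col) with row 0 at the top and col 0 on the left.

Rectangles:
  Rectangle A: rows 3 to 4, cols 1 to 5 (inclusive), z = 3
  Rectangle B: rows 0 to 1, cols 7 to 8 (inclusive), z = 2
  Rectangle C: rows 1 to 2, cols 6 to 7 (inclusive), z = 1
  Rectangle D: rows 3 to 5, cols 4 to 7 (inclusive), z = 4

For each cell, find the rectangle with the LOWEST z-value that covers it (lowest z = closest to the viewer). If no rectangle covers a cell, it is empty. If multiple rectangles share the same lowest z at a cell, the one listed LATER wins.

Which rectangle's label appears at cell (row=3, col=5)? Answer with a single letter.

Check cell (3,5):
  A: rows 3-4 cols 1-5 z=3 -> covers; best now A (z=3)
  B: rows 0-1 cols 7-8 -> outside (row miss)
  C: rows 1-2 cols 6-7 -> outside (row miss)
  D: rows 3-5 cols 4-7 z=4 -> covers; best now A (z=3)
Winner: A at z=3

Answer: A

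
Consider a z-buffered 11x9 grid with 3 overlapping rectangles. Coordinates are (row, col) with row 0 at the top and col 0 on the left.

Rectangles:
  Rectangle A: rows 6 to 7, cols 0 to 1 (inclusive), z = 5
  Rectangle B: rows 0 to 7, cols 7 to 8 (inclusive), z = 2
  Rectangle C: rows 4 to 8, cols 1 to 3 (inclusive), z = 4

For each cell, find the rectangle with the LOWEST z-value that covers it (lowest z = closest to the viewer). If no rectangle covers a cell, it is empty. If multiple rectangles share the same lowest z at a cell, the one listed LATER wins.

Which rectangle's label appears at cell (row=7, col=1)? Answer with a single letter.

Check cell (7,1):
  A: rows 6-7 cols 0-1 z=5 -> covers; best now A (z=5)
  B: rows 0-7 cols 7-8 -> outside (col miss)
  C: rows 4-8 cols 1-3 z=4 -> covers; best now C (z=4)
Winner: C at z=4

Answer: C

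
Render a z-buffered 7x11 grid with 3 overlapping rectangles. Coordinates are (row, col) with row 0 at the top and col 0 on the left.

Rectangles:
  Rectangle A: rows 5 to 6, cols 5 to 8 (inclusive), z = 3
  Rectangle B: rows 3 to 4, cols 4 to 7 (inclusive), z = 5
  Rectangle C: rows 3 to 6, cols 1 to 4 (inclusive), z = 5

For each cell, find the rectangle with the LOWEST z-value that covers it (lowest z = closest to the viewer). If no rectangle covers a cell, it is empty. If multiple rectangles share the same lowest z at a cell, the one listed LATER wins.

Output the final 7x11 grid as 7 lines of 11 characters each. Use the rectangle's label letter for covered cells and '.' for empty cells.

...........
...........
...........
.CCCCBBB...
.CCCCBBB...
.CCCCAAAA..
.CCCCAAAA..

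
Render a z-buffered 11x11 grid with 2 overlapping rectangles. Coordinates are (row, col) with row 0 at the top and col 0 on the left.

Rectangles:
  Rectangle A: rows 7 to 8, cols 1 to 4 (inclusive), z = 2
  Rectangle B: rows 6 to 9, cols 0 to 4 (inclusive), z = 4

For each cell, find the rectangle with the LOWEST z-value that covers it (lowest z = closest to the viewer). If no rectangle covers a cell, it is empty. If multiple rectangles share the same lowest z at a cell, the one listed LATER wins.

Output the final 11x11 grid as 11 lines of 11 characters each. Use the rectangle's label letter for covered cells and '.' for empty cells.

...........
...........
...........
...........
...........
...........
BBBBB......
BAAAA......
BAAAA......
BBBBB......
...........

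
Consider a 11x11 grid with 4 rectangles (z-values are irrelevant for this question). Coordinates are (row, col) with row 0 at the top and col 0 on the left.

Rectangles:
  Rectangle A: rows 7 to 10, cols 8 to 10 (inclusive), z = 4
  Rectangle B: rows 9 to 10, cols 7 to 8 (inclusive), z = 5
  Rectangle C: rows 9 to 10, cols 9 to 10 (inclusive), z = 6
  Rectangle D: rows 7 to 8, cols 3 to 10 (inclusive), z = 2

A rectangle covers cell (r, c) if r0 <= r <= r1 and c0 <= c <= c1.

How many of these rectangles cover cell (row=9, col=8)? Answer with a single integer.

Check cell (9,8):
  A: rows 7-10 cols 8-10 -> covers
  B: rows 9-10 cols 7-8 -> covers
  C: rows 9-10 cols 9-10 -> outside (col miss)
  D: rows 7-8 cols 3-10 -> outside (row miss)
Count covering = 2

Answer: 2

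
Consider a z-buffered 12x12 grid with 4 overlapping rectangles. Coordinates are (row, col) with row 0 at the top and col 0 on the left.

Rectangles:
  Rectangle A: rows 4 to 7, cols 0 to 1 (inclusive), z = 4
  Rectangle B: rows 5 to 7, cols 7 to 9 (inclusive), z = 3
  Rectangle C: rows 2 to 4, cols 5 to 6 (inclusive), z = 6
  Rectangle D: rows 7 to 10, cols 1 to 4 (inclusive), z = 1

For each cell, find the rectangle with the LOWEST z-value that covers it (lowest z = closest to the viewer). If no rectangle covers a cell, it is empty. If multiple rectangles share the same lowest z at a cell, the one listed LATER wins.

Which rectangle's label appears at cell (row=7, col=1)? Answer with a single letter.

Check cell (7,1):
  A: rows 4-7 cols 0-1 z=4 -> covers; best now A (z=4)
  B: rows 5-7 cols 7-9 -> outside (col miss)
  C: rows 2-4 cols 5-6 -> outside (row miss)
  D: rows 7-10 cols 1-4 z=1 -> covers; best now D (z=1)
Winner: D at z=1

Answer: D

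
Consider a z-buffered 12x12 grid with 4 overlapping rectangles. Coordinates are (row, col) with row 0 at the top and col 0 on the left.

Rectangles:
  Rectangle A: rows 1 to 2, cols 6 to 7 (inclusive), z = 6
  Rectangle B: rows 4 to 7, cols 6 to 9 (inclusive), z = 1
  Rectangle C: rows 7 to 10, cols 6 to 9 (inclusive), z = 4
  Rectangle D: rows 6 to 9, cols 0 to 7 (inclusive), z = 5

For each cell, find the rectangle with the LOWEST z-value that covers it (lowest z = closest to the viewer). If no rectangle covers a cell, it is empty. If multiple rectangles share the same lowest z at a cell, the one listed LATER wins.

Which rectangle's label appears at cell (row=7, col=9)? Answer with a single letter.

Check cell (7,9):
  A: rows 1-2 cols 6-7 -> outside (row miss)
  B: rows 4-7 cols 6-9 z=1 -> covers; best now B (z=1)
  C: rows 7-10 cols 6-9 z=4 -> covers; best now B (z=1)
  D: rows 6-9 cols 0-7 -> outside (col miss)
Winner: B at z=1

Answer: B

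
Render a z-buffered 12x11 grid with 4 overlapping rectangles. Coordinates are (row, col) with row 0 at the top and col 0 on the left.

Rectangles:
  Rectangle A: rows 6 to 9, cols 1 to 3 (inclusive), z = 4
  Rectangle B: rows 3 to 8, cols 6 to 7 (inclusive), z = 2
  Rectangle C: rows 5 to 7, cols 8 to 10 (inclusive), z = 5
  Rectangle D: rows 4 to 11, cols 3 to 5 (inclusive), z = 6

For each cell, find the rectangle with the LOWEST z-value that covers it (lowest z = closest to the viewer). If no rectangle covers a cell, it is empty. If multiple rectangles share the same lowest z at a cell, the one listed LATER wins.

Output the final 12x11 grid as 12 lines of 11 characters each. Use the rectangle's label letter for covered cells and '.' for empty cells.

...........
...........
...........
......BB...
...DDDBB...
...DDDBBCCC
.AAADDBBCCC
.AAADDBBCCC
.AAADDBB...
.AAADD.....
...DDD.....
...DDD.....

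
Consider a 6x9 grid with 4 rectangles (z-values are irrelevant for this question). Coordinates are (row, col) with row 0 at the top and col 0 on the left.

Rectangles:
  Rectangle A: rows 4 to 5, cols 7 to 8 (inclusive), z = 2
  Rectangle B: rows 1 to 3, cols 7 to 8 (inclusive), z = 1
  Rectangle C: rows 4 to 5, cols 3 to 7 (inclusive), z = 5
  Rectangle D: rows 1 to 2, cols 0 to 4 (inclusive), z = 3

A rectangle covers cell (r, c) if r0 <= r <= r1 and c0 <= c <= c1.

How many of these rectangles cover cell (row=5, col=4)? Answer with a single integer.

Check cell (5,4):
  A: rows 4-5 cols 7-8 -> outside (col miss)
  B: rows 1-3 cols 7-8 -> outside (row miss)
  C: rows 4-5 cols 3-7 -> covers
  D: rows 1-2 cols 0-4 -> outside (row miss)
Count covering = 1

Answer: 1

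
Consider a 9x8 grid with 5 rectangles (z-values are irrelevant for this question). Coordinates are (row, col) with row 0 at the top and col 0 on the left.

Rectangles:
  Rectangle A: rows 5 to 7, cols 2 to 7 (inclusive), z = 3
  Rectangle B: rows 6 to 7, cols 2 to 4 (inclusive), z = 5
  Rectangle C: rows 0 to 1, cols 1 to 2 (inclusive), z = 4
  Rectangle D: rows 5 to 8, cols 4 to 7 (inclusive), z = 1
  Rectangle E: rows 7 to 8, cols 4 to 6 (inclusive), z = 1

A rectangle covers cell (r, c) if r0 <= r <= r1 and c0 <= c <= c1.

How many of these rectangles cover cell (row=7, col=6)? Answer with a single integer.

Check cell (7,6):
  A: rows 5-7 cols 2-7 -> covers
  B: rows 6-7 cols 2-4 -> outside (col miss)
  C: rows 0-1 cols 1-2 -> outside (row miss)
  D: rows 5-8 cols 4-7 -> covers
  E: rows 7-8 cols 4-6 -> covers
Count covering = 3

Answer: 3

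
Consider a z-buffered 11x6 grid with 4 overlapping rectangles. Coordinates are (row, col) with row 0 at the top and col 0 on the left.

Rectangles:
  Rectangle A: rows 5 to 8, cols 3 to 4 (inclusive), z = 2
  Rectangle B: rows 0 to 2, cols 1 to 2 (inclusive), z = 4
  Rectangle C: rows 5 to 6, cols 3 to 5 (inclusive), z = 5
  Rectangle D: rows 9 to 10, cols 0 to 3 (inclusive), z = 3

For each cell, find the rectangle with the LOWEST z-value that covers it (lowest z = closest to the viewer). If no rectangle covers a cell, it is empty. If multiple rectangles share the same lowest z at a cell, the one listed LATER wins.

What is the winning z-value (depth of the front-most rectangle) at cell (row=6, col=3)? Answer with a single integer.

Check cell (6,3):
  A: rows 5-8 cols 3-4 z=2 -> covers; best now A (z=2)
  B: rows 0-2 cols 1-2 -> outside (row miss)
  C: rows 5-6 cols 3-5 z=5 -> covers; best now A (z=2)
  D: rows 9-10 cols 0-3 -> outside (row miss)
Winner: A at z=2

Answer: 2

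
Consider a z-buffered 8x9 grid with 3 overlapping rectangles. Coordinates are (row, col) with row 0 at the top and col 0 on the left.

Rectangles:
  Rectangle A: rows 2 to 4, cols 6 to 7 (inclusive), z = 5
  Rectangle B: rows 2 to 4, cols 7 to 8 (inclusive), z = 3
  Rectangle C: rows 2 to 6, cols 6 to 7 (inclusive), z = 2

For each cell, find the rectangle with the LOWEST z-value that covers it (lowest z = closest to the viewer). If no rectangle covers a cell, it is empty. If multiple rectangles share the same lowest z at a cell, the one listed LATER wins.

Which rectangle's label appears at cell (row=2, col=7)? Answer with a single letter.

Answer: C

Derivation:
Check cell (2,7):
  A: rows 2-4 cols 6-7 z=5 -> covers; best now A (z=5)
  B: rows 2-4 cols 7-8 z=3 -> covers; best now B (z=3)
  C: rows 2-6 cols 6-7 z=2 -> covers; best now C (z=2)
Winner: C at z=2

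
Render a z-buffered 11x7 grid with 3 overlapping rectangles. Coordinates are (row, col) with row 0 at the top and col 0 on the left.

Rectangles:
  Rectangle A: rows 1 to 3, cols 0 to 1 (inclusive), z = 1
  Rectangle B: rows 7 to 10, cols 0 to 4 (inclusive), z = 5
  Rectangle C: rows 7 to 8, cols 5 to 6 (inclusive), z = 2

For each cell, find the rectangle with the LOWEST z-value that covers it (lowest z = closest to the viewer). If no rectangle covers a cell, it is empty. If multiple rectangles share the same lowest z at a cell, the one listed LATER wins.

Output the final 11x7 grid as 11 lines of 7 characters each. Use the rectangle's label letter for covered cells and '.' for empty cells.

.......
AA.....
AA.....
AA.....
.......
.......
.......
BBBBBCC
BBBBBCC
BBBBB..
BBBBB..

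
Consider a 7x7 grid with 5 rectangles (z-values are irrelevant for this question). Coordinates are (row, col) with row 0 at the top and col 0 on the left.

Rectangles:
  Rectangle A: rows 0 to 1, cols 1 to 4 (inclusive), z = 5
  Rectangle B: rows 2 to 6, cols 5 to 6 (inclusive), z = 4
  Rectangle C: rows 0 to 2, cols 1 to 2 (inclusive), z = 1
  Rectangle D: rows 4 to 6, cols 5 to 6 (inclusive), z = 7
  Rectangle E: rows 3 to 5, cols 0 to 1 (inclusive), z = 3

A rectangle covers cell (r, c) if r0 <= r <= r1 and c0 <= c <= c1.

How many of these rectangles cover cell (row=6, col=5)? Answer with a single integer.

Check cell (6,5):
  A: rows 0-1 cols 1-4 -> outside (row miss)
  B: rows 2-6 cols 5-6 -> covers
  C: rows 0-2 cols 1-2 -> outside (row miss)
  D: rows 4-6 cols 5-6 -> covers
  E: rows 3-5 cols 0-1 -> outside (row miss)
Count covering = 2

Answer: 2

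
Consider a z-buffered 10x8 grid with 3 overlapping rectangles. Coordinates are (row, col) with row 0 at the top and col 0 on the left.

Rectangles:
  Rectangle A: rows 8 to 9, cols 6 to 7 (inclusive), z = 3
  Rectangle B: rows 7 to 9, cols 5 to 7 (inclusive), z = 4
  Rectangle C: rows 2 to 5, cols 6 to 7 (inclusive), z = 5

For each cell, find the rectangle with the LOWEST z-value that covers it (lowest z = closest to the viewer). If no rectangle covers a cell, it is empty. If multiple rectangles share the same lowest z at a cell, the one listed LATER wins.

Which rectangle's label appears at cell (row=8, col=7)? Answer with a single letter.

Check cell (8,7):
  A: rows 8-9 cols 6-7 z=3 -> covers; best now A (z=3)
  B: rows 7-9 cols 5-7 z=4 -> covers; best now A (z=3)
  C: rows 2-5 cols 6-7 -> outside (row miss)
Winner: A at z=3

Answer: A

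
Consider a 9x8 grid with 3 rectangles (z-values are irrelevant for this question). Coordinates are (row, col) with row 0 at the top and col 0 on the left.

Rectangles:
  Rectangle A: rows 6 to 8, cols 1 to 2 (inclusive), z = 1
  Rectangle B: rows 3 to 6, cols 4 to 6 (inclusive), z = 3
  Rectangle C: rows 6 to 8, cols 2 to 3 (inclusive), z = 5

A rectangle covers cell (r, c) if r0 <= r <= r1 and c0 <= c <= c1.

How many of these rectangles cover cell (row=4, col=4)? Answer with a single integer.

Answer: 1

Derivation:
Check cell (4,4):
  A: rows 6-8 cols 1-2 -> outside (row miss)
  B: rows 3-6 cols 4-6 -> covers
  C: rows 6-8 cols 2-3 -> outside (row miss)
Count covering = 1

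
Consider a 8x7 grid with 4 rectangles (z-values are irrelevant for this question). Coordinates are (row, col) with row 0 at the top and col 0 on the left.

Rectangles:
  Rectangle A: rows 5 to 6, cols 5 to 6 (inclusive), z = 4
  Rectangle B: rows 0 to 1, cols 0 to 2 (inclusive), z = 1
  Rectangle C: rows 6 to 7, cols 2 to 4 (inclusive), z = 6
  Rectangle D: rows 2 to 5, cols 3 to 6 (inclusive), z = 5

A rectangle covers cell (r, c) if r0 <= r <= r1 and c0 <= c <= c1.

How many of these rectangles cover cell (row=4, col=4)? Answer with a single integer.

Check cell (4,4):
  A: rows 5-6 cols 5-6 -> outside (row miss)
  B: rows 0-1 cols 0-2 -> outside (row miss)
  C: rows 6-7 cols 2-4 -> outside (row miss)
  D: rows 2-5 cols 3-6 -> covers
Count covering = 1

Answer: 1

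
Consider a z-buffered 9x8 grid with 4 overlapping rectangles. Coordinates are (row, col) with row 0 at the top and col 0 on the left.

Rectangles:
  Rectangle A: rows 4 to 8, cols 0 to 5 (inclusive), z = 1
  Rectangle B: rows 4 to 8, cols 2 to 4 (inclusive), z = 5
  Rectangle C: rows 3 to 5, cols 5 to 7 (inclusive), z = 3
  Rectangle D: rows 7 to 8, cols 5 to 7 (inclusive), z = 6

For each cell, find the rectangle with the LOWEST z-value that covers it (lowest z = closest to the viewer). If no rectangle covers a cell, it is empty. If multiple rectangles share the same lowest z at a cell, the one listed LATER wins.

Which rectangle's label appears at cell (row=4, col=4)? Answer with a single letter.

Check cell (4,4):
  A: rows 4-8 cols 0-5 z=1 -> covers; best now A (z=1)
  B: rows 4-8 cols 2-4 z=5 -> covers; best now A (z=1)
  C: rows 3-5 cols 5-7 -> outside (col miss)
  D: rows 7-8 cols 5-7 -> outside (row miss)
Winner: A at z=1

Answer: A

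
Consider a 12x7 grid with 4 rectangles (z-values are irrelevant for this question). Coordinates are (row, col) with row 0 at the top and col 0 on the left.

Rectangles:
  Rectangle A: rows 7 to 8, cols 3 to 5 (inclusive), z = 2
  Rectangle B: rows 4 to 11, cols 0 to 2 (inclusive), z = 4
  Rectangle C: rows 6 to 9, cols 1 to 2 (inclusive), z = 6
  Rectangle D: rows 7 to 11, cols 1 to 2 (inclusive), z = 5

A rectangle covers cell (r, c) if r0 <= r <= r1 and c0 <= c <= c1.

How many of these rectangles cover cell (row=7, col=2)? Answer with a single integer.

Answer: 3

Derivation:
Check cell (7,2):
  A: rows 7-8 cols 3-5 -> outside (col miss)
  B: rows 4-11 cols 0-2 -> covers
  C: rows 6-9 cols 1-2 -> covers
  D: rows 7-11 cols 1-2 -> covers
Count covering = 3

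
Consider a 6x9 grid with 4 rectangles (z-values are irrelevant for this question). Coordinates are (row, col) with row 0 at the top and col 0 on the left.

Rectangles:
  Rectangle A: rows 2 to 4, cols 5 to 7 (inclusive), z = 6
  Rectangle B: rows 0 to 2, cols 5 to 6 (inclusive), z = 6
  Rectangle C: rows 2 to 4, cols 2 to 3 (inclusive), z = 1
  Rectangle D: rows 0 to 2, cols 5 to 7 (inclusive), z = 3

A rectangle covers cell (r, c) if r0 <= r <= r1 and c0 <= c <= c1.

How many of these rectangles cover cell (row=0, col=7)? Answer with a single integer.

Check cell (0,7):
  A: rows 2-4 cols 5-7 -> outside (row miss)
  B: rows 0-2 cols 5-6 -> outside (col miss)
  C: rows 2-4 cols 2-3 -> outside (row miss)
  D: rows 0-2 cols 5-7 -> covers
Count covering = 1

Answer: 1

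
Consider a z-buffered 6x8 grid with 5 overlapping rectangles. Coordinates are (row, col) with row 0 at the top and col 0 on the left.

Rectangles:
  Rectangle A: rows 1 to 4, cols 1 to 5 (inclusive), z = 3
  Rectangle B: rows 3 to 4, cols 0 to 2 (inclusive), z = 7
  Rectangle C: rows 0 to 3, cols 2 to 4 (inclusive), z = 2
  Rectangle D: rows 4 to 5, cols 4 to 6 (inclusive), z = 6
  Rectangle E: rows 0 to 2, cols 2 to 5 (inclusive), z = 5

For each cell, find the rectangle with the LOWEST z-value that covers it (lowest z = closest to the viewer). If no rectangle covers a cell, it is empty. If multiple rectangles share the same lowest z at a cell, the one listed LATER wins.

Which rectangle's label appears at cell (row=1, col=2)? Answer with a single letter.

Check cell (1,2):
  A: rows 1-4 cols 1-5 z=3 -> covers; best now A (z=3)
  B: rows 3-4 cols 0-2 -> outside (row miss)
  C: rows 0-3 cols 2-4 z=2 -> covers; best now C (z=2)
  D: rows 4-5 cols 4-6 -> outside (row miss)
  E: rows 0-2 cols 2-5 z=5 -> covers; best now C (z=2)
Winner: C at z=2

Answer: C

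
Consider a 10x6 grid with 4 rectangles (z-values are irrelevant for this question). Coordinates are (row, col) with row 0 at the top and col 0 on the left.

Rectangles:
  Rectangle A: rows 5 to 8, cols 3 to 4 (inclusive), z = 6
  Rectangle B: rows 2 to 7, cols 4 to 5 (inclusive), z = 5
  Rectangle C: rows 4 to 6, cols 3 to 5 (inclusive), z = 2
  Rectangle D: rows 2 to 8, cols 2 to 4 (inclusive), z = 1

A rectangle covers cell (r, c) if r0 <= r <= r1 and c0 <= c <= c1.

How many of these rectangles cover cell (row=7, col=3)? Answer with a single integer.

Answer: 2

Derivation:
Check cell (7,3):
  A: rows 5-8 cols 3-4 -> covers
  B: rows 2-7 cols 4-5 -> outside (col miss)
  C: rows 4-6 cols 3-5 -> outside (row miss)
  D: rows 2-8 cols 2-4 -> covers
Count covering = 2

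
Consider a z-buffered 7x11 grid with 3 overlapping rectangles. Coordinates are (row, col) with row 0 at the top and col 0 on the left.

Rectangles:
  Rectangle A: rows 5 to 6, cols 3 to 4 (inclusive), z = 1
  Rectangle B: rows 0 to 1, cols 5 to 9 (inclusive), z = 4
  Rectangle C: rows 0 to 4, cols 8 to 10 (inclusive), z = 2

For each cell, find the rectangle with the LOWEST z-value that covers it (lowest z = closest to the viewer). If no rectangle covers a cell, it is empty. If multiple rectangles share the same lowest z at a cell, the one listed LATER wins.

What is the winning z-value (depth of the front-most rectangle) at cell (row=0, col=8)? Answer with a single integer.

Answer: 2

Derivation:
Check cell (0,8):
  A: rows 5-6 cols 3-4 -> outside (row miss)
  B: rows 0-1 cols 5-9 z=4 -> covers; best now B (z=4)
  C: rows 0-4 cols 8-10 z=2 -> covers; best now C (z=2)
Winner: C at z=2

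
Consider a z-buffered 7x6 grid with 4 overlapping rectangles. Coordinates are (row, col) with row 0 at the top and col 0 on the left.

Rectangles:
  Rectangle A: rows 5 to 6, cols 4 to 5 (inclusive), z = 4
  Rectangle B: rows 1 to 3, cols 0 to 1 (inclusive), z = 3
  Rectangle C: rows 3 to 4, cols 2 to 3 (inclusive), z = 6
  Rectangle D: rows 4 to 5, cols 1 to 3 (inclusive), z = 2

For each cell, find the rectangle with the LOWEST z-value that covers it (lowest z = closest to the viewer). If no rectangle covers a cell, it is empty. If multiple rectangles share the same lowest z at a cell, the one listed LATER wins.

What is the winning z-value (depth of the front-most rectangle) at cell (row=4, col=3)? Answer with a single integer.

Answer: 2

Derivation:
Check cell (4,3):
  A: rows 5-6 cols 4-5 -> outside (row miss)
  B: rows 1-3 cols 0-1 -> outside (row miss)
  C: rows 3-4 cols 2-3 z=6 -> covers; best now C (z=6)
  D: rows 4-5 cols 1-3 z=2 -> covers; best now D (z=2)
Winner: D at z=2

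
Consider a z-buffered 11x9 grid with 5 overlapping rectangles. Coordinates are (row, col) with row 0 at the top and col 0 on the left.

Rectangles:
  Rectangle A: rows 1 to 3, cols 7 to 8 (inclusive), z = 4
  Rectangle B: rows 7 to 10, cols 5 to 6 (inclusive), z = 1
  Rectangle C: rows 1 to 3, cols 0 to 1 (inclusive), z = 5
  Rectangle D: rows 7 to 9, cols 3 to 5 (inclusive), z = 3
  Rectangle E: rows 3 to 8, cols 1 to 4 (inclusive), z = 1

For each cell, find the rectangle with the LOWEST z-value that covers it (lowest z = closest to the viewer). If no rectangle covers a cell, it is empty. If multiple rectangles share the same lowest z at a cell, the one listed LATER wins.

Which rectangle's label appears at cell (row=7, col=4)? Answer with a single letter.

Check cell (7,4):
  A: rows 1-3 cols 7-8 -> outside (row miss)
  B: rows 7-10 cols 5-6 -> outside (col miss)
  C: rows 1-3 cols 0-1 -> outside (row miss)
  D: rows 7-9 cols 3-5 z=3 -> covers; best now D (z=3)
  E: rows 3-8 cols 1-4 z=1 -> covers; best now E (z=1)
Winner: E at z=1

Answer: E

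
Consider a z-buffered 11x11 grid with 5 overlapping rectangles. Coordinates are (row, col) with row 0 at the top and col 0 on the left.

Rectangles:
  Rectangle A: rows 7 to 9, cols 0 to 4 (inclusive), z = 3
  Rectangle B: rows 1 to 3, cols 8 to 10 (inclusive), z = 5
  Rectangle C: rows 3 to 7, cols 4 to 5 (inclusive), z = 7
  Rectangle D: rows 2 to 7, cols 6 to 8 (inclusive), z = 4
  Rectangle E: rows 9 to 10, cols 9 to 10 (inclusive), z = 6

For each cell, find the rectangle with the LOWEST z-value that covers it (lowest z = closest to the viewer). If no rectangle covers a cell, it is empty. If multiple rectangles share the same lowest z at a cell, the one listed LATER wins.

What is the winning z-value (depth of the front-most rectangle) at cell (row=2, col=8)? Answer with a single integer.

Check cell (2,8):
  A: rows 7-9 cols 0-4 -> outside (row miss)
  B: rows 1-3 cols 8-10 z=5 -> covers; best now B (z=5)
  C: rows 3-7 cols 4-5 -> outside (row miss)
  D: rows 2-7 cols 6-8 z=4 -> covers; best now D (z=4)
  E: rows 9-10 cols 9-10 -> outside (row miss)
Winner: D at z=4

Answer: 4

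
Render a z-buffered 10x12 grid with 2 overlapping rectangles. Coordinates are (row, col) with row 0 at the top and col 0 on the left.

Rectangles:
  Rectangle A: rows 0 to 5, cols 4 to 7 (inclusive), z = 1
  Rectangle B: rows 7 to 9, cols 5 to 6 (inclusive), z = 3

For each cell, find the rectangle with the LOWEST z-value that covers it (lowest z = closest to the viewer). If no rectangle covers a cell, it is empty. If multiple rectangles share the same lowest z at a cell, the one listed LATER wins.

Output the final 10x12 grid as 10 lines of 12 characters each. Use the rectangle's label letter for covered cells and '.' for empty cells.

....AAAA....
....AAAA....
....AAAA....
....AAAA....
....AAAA....
....AAAA....
............
.....BB.....
.....BB.....
.....BB.....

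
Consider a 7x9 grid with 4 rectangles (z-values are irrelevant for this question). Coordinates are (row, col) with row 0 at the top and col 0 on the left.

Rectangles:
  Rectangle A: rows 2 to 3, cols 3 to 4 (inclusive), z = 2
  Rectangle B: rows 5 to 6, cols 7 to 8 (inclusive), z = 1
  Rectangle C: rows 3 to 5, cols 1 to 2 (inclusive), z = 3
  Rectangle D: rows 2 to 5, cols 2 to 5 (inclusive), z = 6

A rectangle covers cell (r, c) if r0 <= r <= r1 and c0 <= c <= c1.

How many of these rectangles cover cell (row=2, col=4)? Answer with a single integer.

Answer: 2

Derivation:
Check cell (2,4):
  A: rows 2-3 cols 3-4 -> covers
  B: rows 5-6 cols 7-8 -> outside (row miss)
  C: rows 3-5 cols 1-2 -> outside (row miss)
  D: rows 2-5 cols 2-5 -> covers
Count covering = 2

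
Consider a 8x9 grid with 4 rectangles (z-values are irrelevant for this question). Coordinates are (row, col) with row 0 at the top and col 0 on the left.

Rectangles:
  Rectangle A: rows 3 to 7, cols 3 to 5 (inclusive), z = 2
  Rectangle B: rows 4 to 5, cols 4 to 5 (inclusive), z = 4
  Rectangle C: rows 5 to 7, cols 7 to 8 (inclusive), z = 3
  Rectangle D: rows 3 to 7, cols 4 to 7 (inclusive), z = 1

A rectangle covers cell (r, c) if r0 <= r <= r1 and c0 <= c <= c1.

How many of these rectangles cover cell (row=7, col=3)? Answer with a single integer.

Check cell (7,3):
  A: rows 3-7 cols 3-5 -> covers
  B: rows 4-5 cols 4-5 -> outside (row miss)
  C: rows 5-7 cols 7-8 -> outside (col miss)
  D: rows 3-7 cols 4-7 -> outside (col miss)
Count covering = 1

Answer: 1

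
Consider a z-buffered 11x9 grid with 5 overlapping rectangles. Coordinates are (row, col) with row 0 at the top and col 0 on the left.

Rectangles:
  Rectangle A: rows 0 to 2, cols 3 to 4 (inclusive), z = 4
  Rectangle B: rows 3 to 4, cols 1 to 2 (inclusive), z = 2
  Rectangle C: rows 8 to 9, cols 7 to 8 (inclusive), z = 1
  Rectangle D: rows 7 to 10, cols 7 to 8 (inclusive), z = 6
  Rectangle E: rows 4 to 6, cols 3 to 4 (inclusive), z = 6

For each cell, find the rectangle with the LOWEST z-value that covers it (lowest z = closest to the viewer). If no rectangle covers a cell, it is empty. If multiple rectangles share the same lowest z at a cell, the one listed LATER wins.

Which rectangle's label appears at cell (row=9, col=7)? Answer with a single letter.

Check cell (9,7):
  A: rows 0-2 cols 3-4 -> outside (row miss)
  B: rows 3-4 cols 1-2 -> outside (row miss)
  C: rows 8-9 cols 7-8 z=1 -> covers; best now C (z=1)
  D: rows 7-10 cols 7-8 z=6 -> covers; best now C (z=1)
  E: rows 4-6 cols 3-4 -> outside (row miss)
Winner: C at z=1

Answer: C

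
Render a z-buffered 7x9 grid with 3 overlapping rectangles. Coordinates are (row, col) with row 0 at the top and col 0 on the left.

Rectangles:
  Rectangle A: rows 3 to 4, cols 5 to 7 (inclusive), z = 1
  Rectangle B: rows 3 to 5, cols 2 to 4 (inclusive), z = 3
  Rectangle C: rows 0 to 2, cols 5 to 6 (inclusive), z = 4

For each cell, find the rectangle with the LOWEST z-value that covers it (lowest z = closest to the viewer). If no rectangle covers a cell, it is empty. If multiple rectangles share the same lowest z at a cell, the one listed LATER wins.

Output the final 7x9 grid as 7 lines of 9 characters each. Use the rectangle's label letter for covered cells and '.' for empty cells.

.....CC..
.....CC..
.....CC..
..BBBAAA.
..BBBAAA.
..BBB....
.........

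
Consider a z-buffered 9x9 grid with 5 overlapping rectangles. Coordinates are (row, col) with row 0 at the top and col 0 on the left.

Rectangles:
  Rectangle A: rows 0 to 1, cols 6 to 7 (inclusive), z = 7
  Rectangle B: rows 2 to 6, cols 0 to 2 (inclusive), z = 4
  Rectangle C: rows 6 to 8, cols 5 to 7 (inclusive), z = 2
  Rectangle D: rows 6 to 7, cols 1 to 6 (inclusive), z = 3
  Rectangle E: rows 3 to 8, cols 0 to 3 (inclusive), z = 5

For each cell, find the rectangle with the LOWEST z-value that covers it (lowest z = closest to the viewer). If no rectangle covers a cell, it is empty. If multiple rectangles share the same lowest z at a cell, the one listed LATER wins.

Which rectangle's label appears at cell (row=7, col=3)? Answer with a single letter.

Check cell (7,3):
  A: rows 0-1 cols 6-7 -> outside (row miss)
  B: rows 2-6 cols 0-2 -> outside (row miss)
  C: rows 6-8 cols 5-7 -> outside (col miss)
  D: rows 6-7 cols 1-6 z=3 -> covers; best now D (z=3)
  E: rows 3-8 cols 0-3 z=5 -> covers; best now D (z=3)
Winner: D at z=3

Answer: D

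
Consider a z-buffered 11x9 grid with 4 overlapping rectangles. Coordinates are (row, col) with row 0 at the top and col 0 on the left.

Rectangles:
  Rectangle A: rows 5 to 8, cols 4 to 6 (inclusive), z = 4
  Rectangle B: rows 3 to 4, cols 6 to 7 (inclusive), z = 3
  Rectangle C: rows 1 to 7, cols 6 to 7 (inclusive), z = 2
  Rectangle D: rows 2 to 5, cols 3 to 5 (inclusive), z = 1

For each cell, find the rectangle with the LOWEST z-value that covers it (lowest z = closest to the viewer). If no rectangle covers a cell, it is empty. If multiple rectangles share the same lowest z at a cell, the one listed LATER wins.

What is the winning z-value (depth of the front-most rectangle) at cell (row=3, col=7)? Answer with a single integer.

Check cell (3,7):
  A: rows 5-8 cols 4-6 -> outside (row miss)
  B: rows 3-4 cols 6-7 z=3 -> covers; best now B (z=3)
  C: rows 1-7 cols 6-7 z=2 -> covers; best now C (z=2)
  D: rows 2-5 cols 3-5 -> outside (col miss)
Winner: C at z=2

Answer: 2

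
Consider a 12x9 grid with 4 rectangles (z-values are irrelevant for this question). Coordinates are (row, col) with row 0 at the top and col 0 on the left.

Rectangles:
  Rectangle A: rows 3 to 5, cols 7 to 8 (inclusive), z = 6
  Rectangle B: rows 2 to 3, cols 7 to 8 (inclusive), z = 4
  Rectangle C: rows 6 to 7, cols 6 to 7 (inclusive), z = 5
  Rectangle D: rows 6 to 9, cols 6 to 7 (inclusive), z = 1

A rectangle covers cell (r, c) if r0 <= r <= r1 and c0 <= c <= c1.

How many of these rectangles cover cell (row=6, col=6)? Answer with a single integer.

Check cell (6,6):
  A: rows 3-5 cols 7-8 -> outside (row miss)
  B: rows 2-3 cols 7-8 -> outside (row miss)
  C: rows 6-7 cols 6-7 -> covers
  D: rows 6-9 cols 6-7 -> covers
Count covering = 2

Answer: 2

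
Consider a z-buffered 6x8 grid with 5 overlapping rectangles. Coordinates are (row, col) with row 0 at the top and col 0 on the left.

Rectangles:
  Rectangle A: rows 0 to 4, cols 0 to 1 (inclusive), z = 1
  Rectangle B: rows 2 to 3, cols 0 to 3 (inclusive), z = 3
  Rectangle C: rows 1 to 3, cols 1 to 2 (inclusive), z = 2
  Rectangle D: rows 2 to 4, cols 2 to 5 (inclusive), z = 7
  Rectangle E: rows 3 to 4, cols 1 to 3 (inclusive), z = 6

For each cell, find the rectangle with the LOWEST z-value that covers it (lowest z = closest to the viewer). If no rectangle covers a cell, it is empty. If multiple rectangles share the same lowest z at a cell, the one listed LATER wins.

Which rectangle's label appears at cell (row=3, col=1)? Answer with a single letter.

Check cell (3,1):
  A: rows 0-4 cols 0-1 z=1 -> covers; best now A (z=1)
  B: rows 2-3 cols 0-3 z=3 -> covers; best now A (z=1)
  C: rows 1-3 cols 1-2 z=2 -> covers; best now A (z=1)
  D: rows 2-4 cols 2-5 -> outside (col miss)
  E: rows 3-4 cols 1-3 z=6 -> covers; best now A (z=1)
Winner: A at z=1

Answer: A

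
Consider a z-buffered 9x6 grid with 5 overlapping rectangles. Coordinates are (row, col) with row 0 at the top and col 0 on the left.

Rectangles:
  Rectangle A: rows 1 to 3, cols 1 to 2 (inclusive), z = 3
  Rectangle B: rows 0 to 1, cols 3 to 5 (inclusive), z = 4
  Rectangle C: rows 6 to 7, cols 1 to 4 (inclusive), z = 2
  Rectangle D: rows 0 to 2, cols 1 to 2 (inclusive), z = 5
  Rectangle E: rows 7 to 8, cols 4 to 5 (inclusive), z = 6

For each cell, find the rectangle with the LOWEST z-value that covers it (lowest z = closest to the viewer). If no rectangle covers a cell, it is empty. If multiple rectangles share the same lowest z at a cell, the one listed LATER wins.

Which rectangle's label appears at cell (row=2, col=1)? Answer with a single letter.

Check cell (2,1):
  A: rows 1-3 cols 1-2 z=3 -> covers; best now A (z=3)
  B: rows 0-1 cols 3-5 -> outside (row miss)
  C: rows 6-7 cols 1-4 -> outside (row miss)
  D: rows 0-2 cols 1-2 z=5 -> covers; best now A (z=3)
  E: rows 7-8 cols 4-5 -> outside (row miss)
Winner: A at z=3

Answer: A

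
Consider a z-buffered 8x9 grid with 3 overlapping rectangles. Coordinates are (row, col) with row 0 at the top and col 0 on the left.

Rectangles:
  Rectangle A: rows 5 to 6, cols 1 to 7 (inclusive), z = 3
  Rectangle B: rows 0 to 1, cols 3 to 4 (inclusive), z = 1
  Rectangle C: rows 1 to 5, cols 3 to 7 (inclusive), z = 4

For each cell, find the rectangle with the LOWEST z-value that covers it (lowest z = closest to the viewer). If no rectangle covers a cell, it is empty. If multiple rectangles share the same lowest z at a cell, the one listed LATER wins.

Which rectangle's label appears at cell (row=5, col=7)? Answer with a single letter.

Check cell (5,7):
  A: rows 5-6 cols 1-7 z=3 -> covers; best now A (z=3)
  B: rows 0-1 cols 3-4 -> outside (row miss)
  C: rows 1-5 cols 3-7 z=4 -> covers; best now A (z=3)
Winner: A at z=3

Answer: A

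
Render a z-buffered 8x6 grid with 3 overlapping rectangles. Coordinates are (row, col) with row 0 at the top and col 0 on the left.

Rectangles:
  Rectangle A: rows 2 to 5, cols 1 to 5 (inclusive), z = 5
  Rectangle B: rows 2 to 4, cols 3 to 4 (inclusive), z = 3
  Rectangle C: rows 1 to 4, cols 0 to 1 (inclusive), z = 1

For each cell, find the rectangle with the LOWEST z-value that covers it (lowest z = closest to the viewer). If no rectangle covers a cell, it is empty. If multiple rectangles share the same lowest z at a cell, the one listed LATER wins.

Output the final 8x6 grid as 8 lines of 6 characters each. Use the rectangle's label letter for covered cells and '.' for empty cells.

......
CC....
CCABBA
CCABBA
CCABBA
.AAAAA
......
......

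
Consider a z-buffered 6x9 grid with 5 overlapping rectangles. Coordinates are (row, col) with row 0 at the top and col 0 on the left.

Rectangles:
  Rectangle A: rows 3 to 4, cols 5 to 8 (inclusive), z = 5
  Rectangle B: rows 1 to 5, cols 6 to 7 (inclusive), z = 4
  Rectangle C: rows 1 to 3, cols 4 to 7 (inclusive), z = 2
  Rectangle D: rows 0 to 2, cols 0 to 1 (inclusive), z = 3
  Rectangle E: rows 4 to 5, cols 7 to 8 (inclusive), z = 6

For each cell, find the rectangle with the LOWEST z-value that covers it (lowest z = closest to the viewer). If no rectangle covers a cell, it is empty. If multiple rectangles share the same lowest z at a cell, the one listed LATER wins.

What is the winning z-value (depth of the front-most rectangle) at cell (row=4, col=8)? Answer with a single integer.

Answer: 5

Derivation:
Check cell (4,8):
  A: rows 3-4 cols 5-8 z=5 -> covers; best now A (z=5)
  B: rows 1-5 cols 6-7 -> outside (col miss)
  C: rows 1-3 cols 4-7 -> outside (row miss)
  D: rows 0-2 cols 0-1 -> outside (row miss)
  E: rows 4-5 cols 7-8 z=6 -> covers; best now A (z=5)
Winner: A at z=5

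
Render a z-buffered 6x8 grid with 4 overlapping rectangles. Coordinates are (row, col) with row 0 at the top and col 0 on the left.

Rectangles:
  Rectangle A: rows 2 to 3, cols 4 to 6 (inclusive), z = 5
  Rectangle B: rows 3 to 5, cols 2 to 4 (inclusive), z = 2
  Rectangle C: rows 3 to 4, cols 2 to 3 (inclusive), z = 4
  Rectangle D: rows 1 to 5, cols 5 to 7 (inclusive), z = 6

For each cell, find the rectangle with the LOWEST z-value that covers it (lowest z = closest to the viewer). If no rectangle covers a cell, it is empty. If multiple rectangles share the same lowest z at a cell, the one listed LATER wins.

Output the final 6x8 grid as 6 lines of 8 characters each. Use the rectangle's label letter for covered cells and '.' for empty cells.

........
.....DDD
....AAAD
..BBBAAD
..BBBDDD
..BBBDDD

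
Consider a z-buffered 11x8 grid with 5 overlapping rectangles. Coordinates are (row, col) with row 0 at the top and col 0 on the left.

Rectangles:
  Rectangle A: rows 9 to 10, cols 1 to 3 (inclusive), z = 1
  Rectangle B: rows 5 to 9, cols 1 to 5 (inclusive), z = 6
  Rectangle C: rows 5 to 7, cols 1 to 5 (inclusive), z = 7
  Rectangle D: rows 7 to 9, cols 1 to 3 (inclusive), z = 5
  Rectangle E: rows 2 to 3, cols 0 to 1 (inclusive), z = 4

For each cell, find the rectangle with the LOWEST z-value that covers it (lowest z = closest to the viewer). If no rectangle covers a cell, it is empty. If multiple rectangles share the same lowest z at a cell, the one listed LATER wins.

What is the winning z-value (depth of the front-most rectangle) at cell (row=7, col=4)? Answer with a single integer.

Check cell (7,4):
  A: rows 9-10 cols 1-3 -> outside (row miss)
  B: rows 5-9 cols 1-5 z=6 -> covers; best now B (z=6)
  C: rows 5-7 cols 1-5 z=7 -> covers; best now B (z=6)
  D: rows 7-9 cols 1-3 -> outside (col miss)
  E: rows 2-3 cols 0-1 -> outside (row miss)
Winner: B at z=6

Answer: 6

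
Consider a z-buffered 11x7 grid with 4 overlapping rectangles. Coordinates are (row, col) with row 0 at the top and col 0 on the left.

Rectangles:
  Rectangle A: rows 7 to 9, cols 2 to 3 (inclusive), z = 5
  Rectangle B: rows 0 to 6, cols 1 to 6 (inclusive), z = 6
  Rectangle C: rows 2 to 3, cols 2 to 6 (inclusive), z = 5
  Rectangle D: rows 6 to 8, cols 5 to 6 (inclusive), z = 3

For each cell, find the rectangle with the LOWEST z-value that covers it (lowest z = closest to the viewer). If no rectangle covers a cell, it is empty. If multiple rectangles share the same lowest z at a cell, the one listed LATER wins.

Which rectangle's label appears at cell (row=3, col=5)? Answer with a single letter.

Answer: C

Derivation:
Check cell (3,5):
  A: rows 7-9 cols 2-3 -> outside (row miss)
  B: rows 0-6 cols 1-6 z=6 -> covers; best now B (z=6)
  C: rows 2-3 cols 2-6 z=5 -> covers; best now C (z=5)
  D: rows 6-8 cols 5-6 -> outside (row miss)
Winner: C at z=5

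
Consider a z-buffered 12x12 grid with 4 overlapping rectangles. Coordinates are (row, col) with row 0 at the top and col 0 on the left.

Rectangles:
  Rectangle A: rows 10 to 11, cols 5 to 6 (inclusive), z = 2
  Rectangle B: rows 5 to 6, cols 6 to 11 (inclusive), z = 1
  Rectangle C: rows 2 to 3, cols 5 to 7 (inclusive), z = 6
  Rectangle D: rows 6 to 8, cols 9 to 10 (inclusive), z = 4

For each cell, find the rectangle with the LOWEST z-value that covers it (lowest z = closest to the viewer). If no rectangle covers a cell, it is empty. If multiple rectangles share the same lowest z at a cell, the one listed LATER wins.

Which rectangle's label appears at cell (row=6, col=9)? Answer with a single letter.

Check cell (6,9):
  A: rows 10-11 cols 5-6 -> outside (row miss)
  B: rows 5-6 cols 6-11 z=1 -> covers; best now B (z=1)
  C: rows 2-3 cols 5-7 -> outside (row miss)
  D: rows 6-8 cols 9-10 z=4 -> covers; best now B (z=1)
Winner: B at z=1

Answer: B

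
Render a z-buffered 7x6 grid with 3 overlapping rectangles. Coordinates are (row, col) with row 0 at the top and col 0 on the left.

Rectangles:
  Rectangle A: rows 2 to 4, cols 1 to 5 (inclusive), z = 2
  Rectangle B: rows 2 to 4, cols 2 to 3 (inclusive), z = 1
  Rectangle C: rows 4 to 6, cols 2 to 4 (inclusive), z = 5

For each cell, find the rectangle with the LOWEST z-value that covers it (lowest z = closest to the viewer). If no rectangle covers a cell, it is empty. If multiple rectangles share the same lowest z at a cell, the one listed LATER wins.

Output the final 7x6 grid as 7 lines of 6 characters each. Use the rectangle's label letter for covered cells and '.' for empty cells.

......
......
.ABBAA
.ABBAA
.ABBAA
..CCC.
..CCC.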